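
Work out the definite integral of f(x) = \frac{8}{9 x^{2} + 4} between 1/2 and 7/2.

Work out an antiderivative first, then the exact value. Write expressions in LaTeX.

Antiderivative: F(x) = \frac{4 \operatorname{atan}{\left(\frac{3 x}{2} \right)}}{3}; value = - \frac{4 \operatorname{atan}{\left(\frac{3}{4} \right)}}{3} + \frac{4 \operatorname{atan}{\left(\frac{21}{4} \right)}}{3}

A first test for any F(x): its x-derivative must equal f(x) identically.
F(x) = \frac{4 \operatorname{atan}{\left(\frac{3 x}{2} \right)}}{3} is an antiderivative of f.
Check: d/dx[\frac{4 \operatorname{atan}{\left(\frac{3 x}{2} \right)}}{3}] = \frac{8}{9 x^{2} + 4} = f(x).
F(7/2) = \frac{4 \operatorname{atan}{\left(\frac{21}{4} \right)}}{3}; F(1/2) = \frac{4 \operatorname{atan}{\left(\frac{3}{4} \right)}}{3}.
Integral = F(7/2) - F(1/2) = - \frac{4 \operatorname{atan}{\left(\frac{3}{4} \right)}}{3} + \frac{4 \operatorname{atan}{\left(\frac{21}{4} \right)}}{3}.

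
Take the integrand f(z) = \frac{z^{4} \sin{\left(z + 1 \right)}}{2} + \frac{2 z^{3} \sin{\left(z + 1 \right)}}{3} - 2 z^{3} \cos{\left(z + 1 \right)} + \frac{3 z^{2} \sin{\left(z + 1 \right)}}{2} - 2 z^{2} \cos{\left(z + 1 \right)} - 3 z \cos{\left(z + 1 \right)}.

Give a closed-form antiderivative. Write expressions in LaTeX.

Recognize the product-rule pattern: f = u'v + uv' with u = - \frac{z^{4}}{2} - \frac{2 z^{3}}{3} - \frac{3 z^{2}}{2}, v = \cos{\left(z + 1 \right)}, so integration by parts undoes it.
Check: d/dz[- \frac{z^{2} \left(3 z^{2} + 4 z + 9\right) \cos{\left(z + 1 \right)}}{6}] = \frac{z^{4} \sin{\left(z + 1 \right)}}{2} + \frac{2 z^{3} \sin{\left(z + 1 \right)}}{3} - 2 z^{3} \cos{\left(z + 1 \right)} + \frac{3 z^{2} \sin{\left(z + 1 \right)}}{2} - 2 z^{2} \cos{\left(z + 1 \right)} - 3 z \cos{\left(z + 1 \right)} = f(z).

An antiderivative is F(z) = - \frac{z^{2} \left(3 z^{2} + 4 z + 9\right) \cos{\left(z + 1 \right)}}{6}.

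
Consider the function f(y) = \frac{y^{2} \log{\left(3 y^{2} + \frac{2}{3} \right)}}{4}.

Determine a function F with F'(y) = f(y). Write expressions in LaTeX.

An antiderivative is F(y) = \frac{y^{3} \log{\left(3 y^{2} + \frac{2}{3} \right)}}{12} - \frac{y^{3}}{18} + \frac{y}{27} - \frac{\sqrt{2} \operatorname{atan}{\left(\frac{3 \sqrt{2} y}{2} \right)}}{81}.

Check any antiderivative F(y) by computing F'(y) and comparing it with f(y).
Check: d/dy[\frac{y^{3} \log{\left(3 y^{2} + \frac{2}{3} \right)}}{12} - \frac{y^{3}}{18} + \frac{y}{27} - \frac{\sqrt{2} \operatorname{atan}{\left(\frac{3 \sqrt{2} y}{2} \right)}}{81}] = \frac{y^{2} \log{\left(3 y^{2} + \frac{2}{3} \right)}}{4} = f(y).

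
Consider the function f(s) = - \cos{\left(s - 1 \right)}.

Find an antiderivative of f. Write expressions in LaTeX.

An antiderivative is F(s) = - \sin{\left(s - 1 \right)}.

For F(s) to be correct the identity F'(s) - f(s) = 0 must hold.
Check: d/ds[- \sin{\left(s - 1 \right)}] = - \cos{\left(s - 1 \right)} = f(s).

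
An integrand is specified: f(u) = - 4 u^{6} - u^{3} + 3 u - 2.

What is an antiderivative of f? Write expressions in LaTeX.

An antiderivative is F(u) = \frac{u \left(- 16 u^{6} - 7 u^{3} + 42 u - 56\right)}{28}.

Integrate term by term and add the pieces.
Check: d/du[\frac{u \left(- 16 u^{6} - 7 u^{3} + 42 u - 56\right)}{28}] = - 4 u^{6} - u^{3} + 3 u - 2 = f(u).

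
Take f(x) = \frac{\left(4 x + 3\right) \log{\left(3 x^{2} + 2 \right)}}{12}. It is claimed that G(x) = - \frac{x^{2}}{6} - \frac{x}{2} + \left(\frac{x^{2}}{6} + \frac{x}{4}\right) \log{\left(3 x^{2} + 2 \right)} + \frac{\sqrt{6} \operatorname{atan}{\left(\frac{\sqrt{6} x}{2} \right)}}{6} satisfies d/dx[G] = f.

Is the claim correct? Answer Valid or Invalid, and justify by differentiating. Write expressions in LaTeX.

Invalid: d/dx[G] - f = - \frac{2 x}{9 x^{2} + 6}, which is not 0.

d/dx[G] = \frac{12 x^{3} \log{\left(3 x^{2} + 2 \right)} + 9 x^{2} \log{\left(3 x^{2} + 2 \right)} + 8 x \log{\left(3 x^{2} + 2 \right)} - 8 x + 6 \log{\left(3 x^{2} + 2 \right)}}{36 x^{2} + 24}
d/dx[G] - f(x) = - \frac{2 x}{9 x^{2} + 6} != 0.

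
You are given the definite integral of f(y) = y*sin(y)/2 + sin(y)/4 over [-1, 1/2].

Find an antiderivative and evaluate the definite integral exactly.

Antiderivative: F(y) = -y*cos(y)/2 + sin(y)/2 - cos(y)/4; value = -cos(1/2)/2 - cos(1)/4 + sin(1/2)/2 + sin(1)/2

The integrand splits into summands that can be handled one at a time.
F(y) = -y*cos(y)/2 + sin(y)/2 - cos(y)/4 is an antiderivative of f.
Check: d/dy[-y*cos(y)/2 + sin(y)/2 - cos(y)/4] = y*sin(y)/2 + sin(y)/4 = f(y).
F(1/2) = -cos(1/2)/2 + sin(1/2)/2; F(-1) = -sin(1)/2 + cos(1)/4.
Integral = F(1/2) - F(-1) = -cos(1/2)/2 - cos(1)/4 + sin(1/2)/2 + sin(1)/2.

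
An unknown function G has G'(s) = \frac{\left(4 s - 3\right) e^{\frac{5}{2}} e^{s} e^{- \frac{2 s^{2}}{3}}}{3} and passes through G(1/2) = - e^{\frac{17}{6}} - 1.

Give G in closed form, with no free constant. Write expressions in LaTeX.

G(s) = - e^{\frac{5}{2}} e^{s} e^{- \frac{2 s^{2}}{3}} - 1

The substitution u = - \frac{2 s^{2}}{3} + s + \frac{5}{2} works: G'(s) is exactly (dG/du)*(du/ds) for that inner function.
A general antiderivative is - e^{- \frac{2 s^{2}}{3} + s + \frac{5}{2}} + C.
The condition gives C = - e^{\frac{17}{6}} - 1 - (- e^{\frac{17}{6}}) = -1.
So G(s) = - e^{\frac{5}{2}} e^{s} e^{- \frac{2 s^{2}}{3}} - 1.
Check: d/ds[- e^{\frac{5}{2}} e^{s} e^{- \frac{2 s^{2}}{3}} - 1] = \frac{\left(4 s e^{\frac{5}{2}} e^{s} - 3 e^{\frac{5}{2}} e^{s}\right) e^{- \frac{2 s^{2}}{3}}}{3}, which equals G'(s).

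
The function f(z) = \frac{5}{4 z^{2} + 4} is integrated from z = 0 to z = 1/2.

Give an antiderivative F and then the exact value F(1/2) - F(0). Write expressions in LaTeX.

Antiderivative: F(z) = \frac{5 \operatorname{atan}{\left(z \right)}}{4}; value = \frac{5 \operatorname{atan}{\left(\frac{1}{2} \right)}}{4}

Whatever form F(z) takes, F'(z) = f(z) is non-negotiable.
F(z) = \frac{5 \operatorname{atan}{\left(z \right)}}{4} is an antiderivative of f.
Check: d/dz[\frac{5 \operatorname{atan}{\left(z \right)}}{4}] = \frac{5}{4 z^{2} + 4} = f(z).
F(1/2) = \frac{5 \operatorname{atan}{\left(\frac{1}{2} \right)}}{4}; F(0) = 0.
Integral = F(1/2) - F(0) = \frac{5 \operatorname{atan}{\left(\frac{1}{2} \right)}}{4}.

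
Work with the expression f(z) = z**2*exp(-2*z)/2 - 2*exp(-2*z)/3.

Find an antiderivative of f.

Recognize the product-rule pattern: f = u'v + uv' with u = -z**2/4 - z/4 + 5/24, v = exp(-2*z), so integration by parts undoes it.
Check: d/dz[(-6*z**2 - 6*z + 5)*exp(-2*z)/24] = (3*z**2 - 4)*exp(-2*z)/6, which equals f(z).

An antiderivative is F(z) = (-6*z**2 - 6*z + 5)*exp(-2*z)/24.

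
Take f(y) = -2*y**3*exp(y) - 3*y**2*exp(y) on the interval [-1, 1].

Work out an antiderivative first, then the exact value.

f has the shape u'v + uv' for u = -2*y**3 + 3*y**2 - 6*y + 6 and v = exp(y) — it is the derivative of the product u*v.
F(y) = (-2*y**3 + 3*y**2 - 6*y + 6)*exp(y) is an antiderivative of f.
Check: d/dy[(-2*y**3 + 3*y**2 - 6*y + 6)*exp(y)] = -2*y**3*exp(y) - 3*y**2*exp(y) = f(y).
F(1) = exp(1); F(-1) = 17*exp(-1).
Integral = F(1) - F(-1) = exp(1) - 17*exp(-1).

Antiderivative: F(y) = (-2*y**3 + 3*y**2 - 6*y + 6)*exp(y); value = exp(1) - 17*exp(-1)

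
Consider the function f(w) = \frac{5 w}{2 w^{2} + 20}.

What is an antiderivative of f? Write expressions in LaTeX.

An antiderivative is F(w) = \frac{5 \log{\left(\frac{w^{2}}{2} + 5 \right)}}{4}.

f matches the chain-rule pattern g'(h)*h' with inner function h(w) = \frac{w^{2}}{2} + 5; substituting u = h(w) collapses the integral.
Check: d/dw[\frac{5 \log{\left(\frac{w^{2}}{2} + 5 \right)}}{4}] = \frac{5 w}{2 w^{2} + 20} = f(w).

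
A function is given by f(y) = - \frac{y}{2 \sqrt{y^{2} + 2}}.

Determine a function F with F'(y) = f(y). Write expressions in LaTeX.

The substitution u = y^{2} + 2 works: f is exactly (dF/du)*(du/dy) for that inner function.
Check: d/dy[- \frac{\sqrt{y^{2} + 2}}{2}] = - \frac{y}{2 \sqrt{y^{2} + 2}} = f(y).

An antiderivative is F(y) = - \frac{\sqrt{y^{2} + 2}}{2}.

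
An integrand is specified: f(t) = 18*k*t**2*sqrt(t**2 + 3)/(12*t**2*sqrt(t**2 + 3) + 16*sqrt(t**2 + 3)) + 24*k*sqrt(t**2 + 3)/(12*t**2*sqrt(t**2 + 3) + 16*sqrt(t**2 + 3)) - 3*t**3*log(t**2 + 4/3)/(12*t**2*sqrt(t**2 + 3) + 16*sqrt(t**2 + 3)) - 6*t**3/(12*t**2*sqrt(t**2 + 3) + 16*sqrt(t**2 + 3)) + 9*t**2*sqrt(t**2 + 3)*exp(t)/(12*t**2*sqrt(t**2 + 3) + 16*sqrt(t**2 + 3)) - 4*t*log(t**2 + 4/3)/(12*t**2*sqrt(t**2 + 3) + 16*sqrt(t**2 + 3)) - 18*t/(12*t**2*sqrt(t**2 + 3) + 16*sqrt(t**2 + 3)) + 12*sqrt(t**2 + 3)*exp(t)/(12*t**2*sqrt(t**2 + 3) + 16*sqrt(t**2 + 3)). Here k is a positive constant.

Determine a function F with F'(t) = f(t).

Integrate term by term and add the pieces.
Check: d/dt[3*k*t/2 - sqrt(t**2 + 3)*log(t**2 + 4/3)/4 + 3*exp(t)/4] = (18*k*t**2*sqrt(t**2 + 3) + 24*k*sqrt(t**2 + 3) - 3*t**3*log(t**2 + 4/3) - 6*t**3 + 9*t**2*sqrt(t**2 + 3)*exp(t) - 4*t*log(t**2 + 4/3) - 18*t + 12*sqrt(t**2 + 3)*exp(t))/(12*t**2*sqrt(t**2 + 3) + 16*sqrt(t**2 + 3)), which equals f(t).

An antiderivative is F(t) = 3*k*t/2 - sqrt(t**2 + 3)*log(t**2 + 4/3)/4 + 3*exp(t)/4.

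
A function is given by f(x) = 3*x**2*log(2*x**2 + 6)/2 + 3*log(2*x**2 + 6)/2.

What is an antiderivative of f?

Integrate term by term and add the pieces.
Check: d/dx[x*(-2*x**2 + 3*(x**2 + 3)*log(2*x**2 + 6))/6] = 3*x**2*log(x**2 + 3)/2 + 3*x**2*log(2)/2 + 3*log(x**2 + 3)/2 + 3*log(2)/2, which equals f(x).

An antiderivative is F(x) = x*(-2*x**2 + 3*(x**2 + 3)*log(2*x**2 + 6))/6.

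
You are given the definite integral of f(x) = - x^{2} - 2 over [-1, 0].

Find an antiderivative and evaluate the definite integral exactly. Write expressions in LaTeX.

Antiderivative: F(x) = - \frac{x^{3}}{3} - 2 x; value = - \frac{7}{3}

Differentiate the proposed F(x) back; it has to land on f(x) exactly.
F(x) = - \frac{x^{3}}{3} - 2 x is an antiderivative of f.
Check: d/dx[- \frac{x^{3}}{3} - 2 x] = - x^{2} - 2 = f(x).
F(0) = 0; F(-1) = \frac{7}{3}.
Integral = F(0) - F(-1) = - \frac{7}{3}.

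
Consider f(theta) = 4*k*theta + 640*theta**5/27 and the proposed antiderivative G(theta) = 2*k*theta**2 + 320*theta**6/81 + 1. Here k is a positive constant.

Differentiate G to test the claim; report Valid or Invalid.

d/dtheta[G] = 4*k*theta + 640*theta**5/27
This equals f(theta) exactly, so the claim holds.

Valid - the claim checks out under differentiation.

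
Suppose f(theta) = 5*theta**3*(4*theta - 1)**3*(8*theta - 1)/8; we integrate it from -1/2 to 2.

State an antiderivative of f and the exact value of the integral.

Antiderivative: F(theta) = 5*theta**4*(4*theta - 1)**4/32; value = 3072875/512

f matches the chain-rule pattern g'(h)*h' with inner function h(theta) = -2*theta**2 + theta/2; substituting u = h(theta) collapses the integral.
F(theta) = 5*theta**4*(4*theta - 1)**4/32 is an antiderivative of f.
Check: d/dtheta[5*theta**4*(4*theta - 1)**4/32] = 320*theta**7 - 280*theta**6 + 90*theta**5 - 25*theta**4/2 + 5*theta**3/8, which equals f(theta).
F(2) = 12005/2; F(-1/2) = 405/512.
Integral = F(2) - F(-1/2) = 3072875/512.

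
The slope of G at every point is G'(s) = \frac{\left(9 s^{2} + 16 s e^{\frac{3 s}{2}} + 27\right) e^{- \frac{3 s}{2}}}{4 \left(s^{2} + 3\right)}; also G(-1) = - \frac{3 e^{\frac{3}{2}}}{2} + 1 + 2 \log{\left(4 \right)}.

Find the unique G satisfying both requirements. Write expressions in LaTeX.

G(s) = 2 \log{\left(s^{2} + 3 \right)} + 1 - \frac{3 e^{- \frac{3 s}{2}}}{2}

The proposed G(s) is checked by its d/ds: the result must match the given G'(s).
A general antiderivative is 2 \log{\left(s^{2} + 3 \right)} - \frac{3 e^{- \frac{3 s}{2}}}{2} + C.
The condition gives C = - \frac{3 e^{\frac{3}{2}}}{2} + 1 + 2 \log{\left(4 \right)} - (- \frac{3 e^{\frac{3}{2}}}{2} + 2 \log{\left(4 \right)}) = 1.
So G(s) = 2 \log{\left(s^{2} + 3 \right)} + 1 - \frac{3 e^{- \frac{3 s}{2}}}{2}.
Check: d/ds[2 \log{\left(s^{2} + 3 \right)} + 1 - \frac{3 e^{- \frac{3 s}{2}}}{2}] = \frac{9 s^{2} + 16 s e^{\frac{3 s}{2}} + 27}{4 s^{2} e^{\frac{3 s}{2}} + 12 e^{\frac{3 s}{2}}}, which equals G'(s).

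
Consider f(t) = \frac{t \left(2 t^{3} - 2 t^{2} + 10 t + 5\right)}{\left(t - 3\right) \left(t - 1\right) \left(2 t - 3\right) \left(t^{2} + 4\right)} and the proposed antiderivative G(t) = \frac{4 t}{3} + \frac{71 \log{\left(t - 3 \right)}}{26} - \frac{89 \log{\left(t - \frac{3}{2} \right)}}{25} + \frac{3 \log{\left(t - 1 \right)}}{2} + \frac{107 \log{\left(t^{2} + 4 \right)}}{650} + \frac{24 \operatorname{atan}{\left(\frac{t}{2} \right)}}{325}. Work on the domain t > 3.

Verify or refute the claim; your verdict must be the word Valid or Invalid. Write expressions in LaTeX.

d/dt[G] = \frac{8 t^{5} - 38 t^{4} + 98 t^{3} - 182 t^{2} + 303 t - 144}{6 t^{5} - 33 t^{4} + 78 t^{3} - 159 t^{2} + 216 t - 108}
d/dt[G] - f(t) = \frac{4}{3} != 0.

Invalid: d/dt[G] - f = \frac{4}{3}, which is not 0.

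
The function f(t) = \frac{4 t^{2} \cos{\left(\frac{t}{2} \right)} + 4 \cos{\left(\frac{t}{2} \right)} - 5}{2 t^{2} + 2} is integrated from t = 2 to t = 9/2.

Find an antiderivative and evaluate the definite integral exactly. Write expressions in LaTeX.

Antiderivative: F(t) = 4 \sin{\left(\frac{t}{2} \right)} - \frac{5 \operatorname{atan}{\left(t \right)}}{2}; value = - \frac{5 \operatorname{atan}{\left(\frac{9}{2} \right)}}{2} - 4 \sin{\left(1 \right)} + \frac{5 \operatorname{atan}{\left(2 \right)}}{2} + 4 \sin{\left(\frac{9}{4} \right)}

A candidate is checked by its d/dt: the result must match f(t).
F(t) = 4 \sin{\left(\frac{t}{2} \right)} - \frac{5 \operatorname{atan}{\left(t \right)}}{2} is an antiderivative of f.
Check: d/dt[4 \sin{\left(\frac{t}{2} \right)} - \frac{5 \operatorname{atan}{\left(t \right)}}{2}] = \frac{4 t^{2} \cos{\left(\frac{t}{2} \right)} + 4 \cos{\left(\frac{t}{2} \right)} - 5}{2 t^{2} + 2} = f(t).
F(9/2) = - \frac{5 \operatorname{atan}{\left(\frac{9}{2} \right)}}{2} + 4 \sin{\left(\frac{9}{4} \right)}; F(2) = - \frac{5 \operatorname{atan}{\left(2 \right)}}{2} + 4 \sin{\left(1 \right)}.
Integral = F(9/2) - F(2) = - \frac{5 \operatorname{atan}{\left(\frac{9}{2} \right)}}{2} - 4 \sin{\left(1 \right)} + \frac{5 \operatorname{atan}{\left(2 \right)}}{2} + 4 \sin{\left(\frac{9}{4} \right)}.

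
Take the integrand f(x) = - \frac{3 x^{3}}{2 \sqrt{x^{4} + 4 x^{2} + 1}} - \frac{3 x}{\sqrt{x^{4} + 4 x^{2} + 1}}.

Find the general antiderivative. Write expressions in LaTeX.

The substitution u = x^{4} + 4 x^{2} + 1 works: f is exactly (dF/du)*(du/dx) for that inner function.
Check: d/dx[- \frac{3 \sqrt{x^{4} + 4 x^{2} + 1}}{4}] = \frac{- 3 x^{3} - 6 x}{2 \sqrt{x^{4} + 4 x^{2} + 1}}, which equals f(x).

F(x) = - \frac{3 \sqrt{x^{4} + 4 x^{2} + 1}}{4} + C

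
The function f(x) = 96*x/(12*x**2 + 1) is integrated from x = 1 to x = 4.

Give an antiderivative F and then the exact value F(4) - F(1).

The substitution u = 4*x**2 + 1/3 works: f is exactly (dF/du)*(du/dx) for that inner function.
F(x) = 4*log(4*x**2 + 1/3) is an antiderivative of f.
Check: d/dx[4*log(4*x**2 + 1/3)] = 96*x/(12*x**2 + 1) = f(x).
F(4) = 4*log(193/3); F(1) = 4*log(13/3).
Integral = F(4) - F(1) = -4*log(13/3) + 4*log(193/3).

Antiderivative: F(x) = 4*log(4*x**2 + 1/3); value = -4*log(13/3) + 4*log(193/3)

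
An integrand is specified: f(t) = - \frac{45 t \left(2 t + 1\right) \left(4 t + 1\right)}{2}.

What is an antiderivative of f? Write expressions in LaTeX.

f matches the chain-rule pattern g'(h)*h' with inner function h(t) = 3 t^{2} + \frac{3 t}{2}; substituting u = h(t) collapses the integral.
Check: d/dt[- \frac{45 t^{2} \left(2 t + 1\right)^{2}}{4}] = - 180 t^{3} - 135 t^{2} - \frac{45 t}{2}, which equals f(t).

An antiderivative is F(t) = - \frac{45 t^{2} \left(2 t + 1\right)^{2}}{4}.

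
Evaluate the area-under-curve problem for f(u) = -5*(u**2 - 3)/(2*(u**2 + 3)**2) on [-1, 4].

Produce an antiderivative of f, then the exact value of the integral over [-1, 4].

Antiderivative: F(u) = 5*u/(2*u**2 + 6); value = 175/152

f has the shape v'r + vr' for v = 5*u/2 and r = 1/(u**2 + 3) — it is the derivative of the product v*r.
F(u) = 5*u/(2*u**2 + 6) is an antiderivative of f.
Check: d/du[5*u/(2*u**2 + 6)] = (15 - 5*u**2)/(2*u**4 + 12*u**2 + 18), which equals f(u).
F(4) = 10/19; F(-1) = -5/8.
Integral = F(4) - F(-1) = 175/152.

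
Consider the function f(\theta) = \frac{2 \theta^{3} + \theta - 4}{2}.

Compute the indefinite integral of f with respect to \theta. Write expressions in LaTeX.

F(\theta) = \frac{\theta^{4}}{4} + \frac{\theta^{2}}{4} - 2 \theta + C

Recover f(\theta) by differentiating a candidate F(\theta); any mismatch rules it out.
Check: d/d\theta[\frac{\theta^{4}}{4} + \frac{\theta^{2}}{4} - 2 \theta] = \theta^{3} + \frac{\theta}{2} - 2, which equals f(\theta).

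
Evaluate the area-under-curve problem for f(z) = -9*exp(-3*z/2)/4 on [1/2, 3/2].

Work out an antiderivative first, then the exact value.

Antiderivative: F(z) = 3*exp(-3*z/2)/2; value = -3*exp(-3/4)/2 + 3*exp(-9/4)/2

A candidate is checked by its d/dz: the result must match f(z).
F(z) = 3*exp(-3*z/2)/2 is an antiderivative of f.
Check: d/dz[3*exp(-3*z/2)/2] = -9*exp(-3*z/2)/4 = f(z).
F(3/2) = 3*exp(-9/4)/2; F(1/2) = 3*exp(-3/4)/2.
Integral = F(3/2) - F(1/2) = -3*exp(-3/4)/2 + 3*exp(-9/4)/2.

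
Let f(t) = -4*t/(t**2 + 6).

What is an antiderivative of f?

An antiderivative is F(t) = -2*log(t**2 + 6).

f matches the chain-rule pattern g'(h)*h' with inner function h(t) = t**2 + 6; substituting u = h(t) collapses the integral.
Check: d/dt[-2*log(t**2 + 6)] = -4*t/(t**2 + 6) = f(t).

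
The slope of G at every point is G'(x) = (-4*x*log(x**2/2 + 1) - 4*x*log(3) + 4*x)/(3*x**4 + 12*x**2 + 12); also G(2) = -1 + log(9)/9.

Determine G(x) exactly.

G'(x) has the shape u'v + uv' for u = 2/(3*(x**2 + 2)) and v = log(3*x**2/2 + 3) — it is the derivative of the product u*v.
A general antiderivative is 2*log(3*x**2/2 + 3)/(3*(x**2 + 2)) + C.
The condition gives C = -1 + log(9)/9 - (log(9)/9) = -1.
So G(x) = -1 + 2*log(3*x**2/2 + 3)/(3*(x**2 + 2)).
Check: d/dx[-1 + 2*log(3*x**2/2 + 3)/(3*(x**2 + 2))] = (-4*x*log(x**2/2 + 1) - 4*x*log(3) + 4*x)/(3*x**4 + 12*x**2 + 12) = G'(x).

G(x) = -1 + 2*log(3*x**2/2 + 3)/(3*(x**2 + 2))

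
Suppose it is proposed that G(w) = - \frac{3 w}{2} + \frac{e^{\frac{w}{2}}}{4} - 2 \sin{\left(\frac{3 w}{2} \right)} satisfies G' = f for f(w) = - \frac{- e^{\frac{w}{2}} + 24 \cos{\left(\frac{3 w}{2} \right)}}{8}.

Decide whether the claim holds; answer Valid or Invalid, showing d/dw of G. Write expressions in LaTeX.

d/dw[G] = \frac{e^{\frac{w}{2}}}{8} - 3 \cos{\left(\frac{3 w}{2} \right)} - \frac{3}{2}
d/dw[G] - f(w) = - \frac{3}{2} != 0.

Invalid: d/dw[G] - f = - \frac{3}{2}, which is not 0.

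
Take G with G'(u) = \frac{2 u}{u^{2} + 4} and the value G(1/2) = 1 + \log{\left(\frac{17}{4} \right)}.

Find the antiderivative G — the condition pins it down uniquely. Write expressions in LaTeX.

G(u) = \log{\left(u^{2} + 4 \right)} + 1

G'(u) matches the chain-rule pattern g'(h)*h' with inner function h(u) = u^{2} + 4; substituting w = h(u) collapses the integral.
A general antiderivative is \log{\left(u^{2} + 4 \right)} + C.
The condition gives C = 1 + \log{\left(\frac{17}{4} \right)} - (\log{\left(\frac{17}{4} \right)}) = 1.
So G(u) = \log{\left(u^{2} + 4 \right)} + 1.
Check: d/du[\log{\left(u^{2} + 4 \right)} + 1] = \frac{2 u}{u^{2} + 4} = G'(u).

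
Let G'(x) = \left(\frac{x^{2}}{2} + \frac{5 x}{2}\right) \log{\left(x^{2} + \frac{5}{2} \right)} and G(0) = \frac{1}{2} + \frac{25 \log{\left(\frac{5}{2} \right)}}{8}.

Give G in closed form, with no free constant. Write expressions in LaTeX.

G(x) = \frac{x^{3} \log{\left(x^{2} + \frac{5}{2} \right)}}{6} - \frac{x^{3}}{9} + \frac{5 x^{2} \log{\left(x^{2} + \frac{5}{2} \right)}}{4} - \frac{5 x^{2}}{4} + \frac{5 x}{6} + \frac{25 \log{\left(x^{2} + \frac{5}{2} \right)}}{8} - \frac{5 \sqrt{10} \operatorname{atan}{\left(\frac{\sqrt{10} x}{5} \right)}}{12} + \frac{1}{2}

The proposed G(x) is checked by its d/dx: the result must match the given G'(x).
A general antiderivative is - \frac{x^{3}}{9} - \frac{5 x^{2}}{4} + \frac{5 x}{6} + \left(\frac{x^{3}}{6} + \frac{5 x^{2}}{4}\right) \log{\left(x^{2} + \frac{5}{2} \right)} + \frac{25 \log{\left(x^{2} + \frac{5}{2} \right)}}{8} - \frac{5 \sqrt{10} \operatorname{atan}{\left(\frac{\sqrt{10} x}{5} \right)}}{12} + C.
The condition gives C = \frac{1}{2} + \frac{25 \log{\left(\frac{5}{2} \right)}}{8} - (\frac{25 \log{\left(\frac{5}{2} \right)}}{8}) = \frac{1}{2}.
So G(x) = \frac{x^{3} \log{\left(x^{2} + \frac{5}{2} \right)}}{6} - \frac{x^{3}}{9} + \frac{5 x^{2} \log{\left(x^{2} + \frac{5}{2} \right)}}{4} - \frac{5 x^{2}}{4} + \frac{5 x}{6} + \frac{25 \log{\left(x^{2} + \frac{5}{2} \right)}}{8} - \frac{5 \sqrt{10} \operatorname{atan}{\left(\frac{\sqrt{10} x}{5} \right)}}{12} + \frac{1}{2}.
Check: d/dx[\frac{x^{3} \log{\left(x^{2} + \frac{5}{2} \right)}}{6} - \frac{x^{3}}{9} + \frac{5 x^{2} \log{\left(x^{2} + \frac{5}{2} \right)}}{4} - \frac{5 x^{2}}{4} + \frac{5 x}{6} + \frac{25 \log{\left(x^{2} + \frac{5}{2} \right)}}{8} - \frac{5 \sqrt{10} \operatorname{atan}{\left(\frac{\sqrt{10} x}{5} \right)}}{12} + \frac{1}{2}] = \frac{x^{2} \log{\left(x^{2} + \frac{5}{2} \right)}}{2} + \frac{5 x \log{\left(x^{2} + \frac{5}{2} \right)}}{2}, which equals G'(x).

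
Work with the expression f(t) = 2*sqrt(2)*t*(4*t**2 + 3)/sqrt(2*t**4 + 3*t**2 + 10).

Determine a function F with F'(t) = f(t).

An antiderivative is F(t) = 4*sqrt(t**4 + 3*t**2/2 + 5).

f matches the chain-rule pattern g'(h)*h' with inner function h(t) = t**4 + 3*t**2/2 + 5; substituting u = h(t) collapses the integral.
Check: d/dt[4*sqrt(t**4 + 3*t**2/2 + 5)] = (8*sqrt(2)*t**3 + 6*sqrt(2)*t)/sqrt(2*t**4 + 3*t**2 + 10), which equals f(t).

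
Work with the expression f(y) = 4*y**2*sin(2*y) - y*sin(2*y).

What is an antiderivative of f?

The integrand splits into summands that can be handled one at a time.
Check: d/dy[-(8*y**2*cos(2*y) - 8*y*sin(2*y) - 2*y*cos(2*y) + sin(2*y) - 4*cos(2*y))/4] = 4*y**2*sin(2*y) - y*sin(2*y) = f(y).

An antiderivative is F(y) = -(8*y**2*cos(2*y) - 8*y*sin(2*y) - 2*y*cos(2*y) + sin(2*y) - 4*cos(2*y))/4.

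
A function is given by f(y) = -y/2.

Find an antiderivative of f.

An antiderivative is F(y) = -y**2/4.

Since d/dy undoes antidifferentiation here, F'(y) = f(y) is required of F(y).
Check: d/dy[-y**2/4] = -y/2 = f(y).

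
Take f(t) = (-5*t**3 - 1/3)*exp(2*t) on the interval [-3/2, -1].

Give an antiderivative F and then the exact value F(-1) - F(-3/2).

Antiderivative: F(t) = -(60*t**3 - 90*t**2 + 90*t - 41)*exp(2*t)/24; value = -581*exp(-3)/24 + 281*exp(-2)/24

f has the shape u'v + uv' for u = -5*t**3/2 + 15*t**2/4 - 15*t/4 + 41/24 and v = exp(2*t) — it is the derivative of the product u*v.
F(t) = -(60*t**3 - 90*t**2 + 90*t - 41)*exp(2*t)/24 is an antiderivative of f.
Check: d/dt[-(60*t**3 - 90*t**2 + 90*t - 41)*exp(2*t)/24] = -5*t**3*exp(2*t) - exp(2*t)/3, which equals f(t).
F(-1) = 281*exp(-2)/24; F(-3/2) = 581*exp(-3)/24.
Integral = F(-1) - F(-3/2) = -581*exp(-3)/24 + 281*exp(-2)/24.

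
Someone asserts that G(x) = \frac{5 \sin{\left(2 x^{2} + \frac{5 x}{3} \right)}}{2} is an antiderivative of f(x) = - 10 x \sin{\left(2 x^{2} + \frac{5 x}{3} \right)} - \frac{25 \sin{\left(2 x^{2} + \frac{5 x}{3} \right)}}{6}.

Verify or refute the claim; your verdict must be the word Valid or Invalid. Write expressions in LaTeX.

Invalid: d/dx[G] - f = 10 x \sin{\left(2 x^{2} + \frac{5 x}{3} \right)} + 10 x \cos{\left(2 x^{2} + \frac{5 x}{3} \right)} + \frac{25 \sin{\left(2 x^{2} + \frac{5 x}{3} \right)}}{6} + \frac{25 \cos{\left(2 x^{2} + \frac{5 x}{3} \right)}}{6}, which is not 0.

d/dx[G] = 10 x \cos{\left(2 x^{2} + \frac{5 x}{3} \right)} + \frac{25 \cos{\left(2 x^{2} + \frac{5 x}{3} \right)}}{6}
d/dx[G] - f(x) = 10 x \sin{\left(2 x^{2} + \frac{5 x}{3} \right)} + 10 x \cos{\left(2 x^{2} + \frac{5 x}{3} \right)} + \frac{25 \sin{\left(2 x^{2} + \frac{5 x}{3} \right)}}{6} + \frac{25 \cos{\left(2 x^{2} + \frac{5 x}{3} \right)}}{6} != 0.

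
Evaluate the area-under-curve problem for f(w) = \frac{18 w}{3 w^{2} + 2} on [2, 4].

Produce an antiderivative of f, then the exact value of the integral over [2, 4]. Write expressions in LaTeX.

Antiderivative: F(w) = 3 \log{\left(2 w^{2} + \frac{4}{3} \right)}; value = - 3 \log{\left(\frac{28}{3} \right)} + 3 \log{\left(\frac{100}{3} \right)}

f matches the chain-rule pattern g'(h)*h' with inner function h(w) = 2 w^{2} + \frac{4}{3}; substituting u = h(w) collapses the integral.
F(w) = 3 \log{\left(2 w^{2} + \frac{4}{3} \right)} is an antiderivative of f.
Check: d/dw[3 \log{\left(2 w^{2} + \frac{4}{3} \right)}] = \frac{18 w}{3 w^{2} + 2} = f(w).
F(4) = 3 \log{\left(\frac{100}{3} \right)}; F(2) = 3 \log{\left(\frac{28}{3} \right)}.
Integral = F(4) - F(2) = - 3 \log{\left(\frac{28}{3} \right)} + 3 \log{\left(\frac{100}{3} \right)}.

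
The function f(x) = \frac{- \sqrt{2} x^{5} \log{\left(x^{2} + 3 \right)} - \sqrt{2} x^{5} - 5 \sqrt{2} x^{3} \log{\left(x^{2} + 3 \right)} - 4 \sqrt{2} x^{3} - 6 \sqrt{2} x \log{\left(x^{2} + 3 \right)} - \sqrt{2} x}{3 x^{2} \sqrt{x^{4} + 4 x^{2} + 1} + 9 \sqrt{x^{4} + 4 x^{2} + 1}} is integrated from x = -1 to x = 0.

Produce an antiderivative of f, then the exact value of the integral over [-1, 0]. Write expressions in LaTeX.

f has the shape u'v + uv' for u = - \frac{\sqrt{\frac{x^{4}}{2} + 2 x^{2} + \frac{1}{2}}}{3} and v = \log{\left(x^{2} + 3 \right)} — it is the derivative of the product u*v.
F(x) = - \frac{\sqrt{\frac{x^{4}}{2} + 2 x^{2} + \frac{1}{2}} \log{\left(x^{2} + 3 \right)}}{3} is an antiderivative of f.
Check: d/dx[- \frac{\sqrt{\frac{x^{4}}{2} + 2 x^{2} + \frac{1}{2}} \log{\left(x^{2} + 3 \right)}}{3}] = \frac{- 2 x^{5} \log{\left(x^{2} + 3 \right)} - 2 x^{5} - 10 x^{3} \log{\left(x^{2} + 3 \right)} - 8 x^{3} - 12 x \log{\left(x^{2} + 3 \right)} - 2 x}{3 \sqrt{2} x^{2} \sqrt{x^{4} + 4 x^{2} + 1} + 9 \sqrt{2} \sqrt{x^{4} + 4 x^{2} + 1}}, which equals f(x).
F(0) = - \frac{\sqrt{2} \log{\left(3 \right)}}{6}; F(-1) = - \frac{\sqrt{3} \log{\left(4 \right)}}{3}.
Integral = F(0) - F(-1) = - \frac{\sqrt{2} \log{\left(3 \right)}}{6} + \frac{\sqrt{3} \log{\left(4 \right)}}{3}.

Antiderivative: F(x) = - \frac{\sqrt{\frac{x^{4}}{2} + 2 x^{2} + \frac{1}{2}} \log{\left(x^{2} + 3 \right)}}{3}; value = - \frac{\sqrt{2} \log{\left(3 \right)}}{6} + \frac{\sqrt{3} \log{\left(4 \right)}}{3}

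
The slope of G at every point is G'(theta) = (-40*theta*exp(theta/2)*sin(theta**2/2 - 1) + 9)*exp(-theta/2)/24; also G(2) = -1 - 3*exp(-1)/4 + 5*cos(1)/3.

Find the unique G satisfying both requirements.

G(theta) = (20*exp(theta/2)*cos(theta**2/2 - 1) - 12*exp(theta/2) - 9)*exp(-theta/2)/12

A candidate passes only if d/dtheta[G] lands on the given G'(theta) exactly.
A general antiderivative is 5*cos(theta**2/2 - 1)/3 - 3*exp(-theta/2)/4 + C.
The condition gives C = -1 - 3*exp(-1)/4 + 5*cos(1)/3 - (-3*exp(-1)/4 + 5*cos(1)/3) = -1.
So G(theta) = (20*exp(theta/2)*cos(theta**2/2 - 1) - 12*exp(theta/2) - 9)*exp(-theta/2)/12.
Check: d/dtheta[(20*exp(theta/2)*cos(theta**2/2 - 1) - 12*exp(theta/2) - 9)*exp(-theta/2)/12] = (-40*theta*exp(theta/2)*sin(theta**2/2 - 1) + 9)*exp(-theta/2)/24 = G'(theta).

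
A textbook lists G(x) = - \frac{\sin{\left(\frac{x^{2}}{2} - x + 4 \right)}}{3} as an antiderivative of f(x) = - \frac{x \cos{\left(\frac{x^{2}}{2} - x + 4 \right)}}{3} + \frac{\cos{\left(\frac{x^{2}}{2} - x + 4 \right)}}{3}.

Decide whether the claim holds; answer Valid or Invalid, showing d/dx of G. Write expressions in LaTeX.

d/dx[G] = - \frac{x \cos{\left(\frac{x^{2}}{2} - x + 4 \right)}}{3} + \frac{\cos{\left(\frac{x^{2}}{2} - x + 4 \right)}}{3}
This equals f(x) exactly, so the claim holds.

Valid - differentiating G returns exactly f.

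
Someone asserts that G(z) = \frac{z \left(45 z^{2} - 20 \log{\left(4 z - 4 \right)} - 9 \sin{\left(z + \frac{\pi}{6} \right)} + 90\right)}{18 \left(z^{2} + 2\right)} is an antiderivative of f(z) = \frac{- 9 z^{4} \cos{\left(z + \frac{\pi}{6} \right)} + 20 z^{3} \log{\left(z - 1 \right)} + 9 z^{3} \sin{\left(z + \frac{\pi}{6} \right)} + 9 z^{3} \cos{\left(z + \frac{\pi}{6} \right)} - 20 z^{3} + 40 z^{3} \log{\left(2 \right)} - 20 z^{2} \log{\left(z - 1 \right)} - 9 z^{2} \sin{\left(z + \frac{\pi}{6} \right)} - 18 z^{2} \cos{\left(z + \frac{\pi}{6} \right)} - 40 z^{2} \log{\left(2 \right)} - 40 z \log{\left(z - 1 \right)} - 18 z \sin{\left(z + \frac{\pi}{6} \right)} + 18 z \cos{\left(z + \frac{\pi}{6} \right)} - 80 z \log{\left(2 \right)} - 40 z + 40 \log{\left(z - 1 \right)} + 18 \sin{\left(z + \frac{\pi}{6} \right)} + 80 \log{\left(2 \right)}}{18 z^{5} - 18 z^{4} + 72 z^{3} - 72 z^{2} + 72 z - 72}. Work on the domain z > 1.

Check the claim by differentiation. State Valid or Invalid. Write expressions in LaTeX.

d/dz[G] = \frac{45 z^{5} - 9 z^{4} \cos{\left(z + \frac{\pi}{6} \right)} - 45 z^{4} + 20 z^{3} \log{\left(z - 1 \right)} + 9 z^{3} \sin{\left(z + \frac{\pi}{6} \right)} + 9 z^{3} \cos{\left(z + \frac{\pi}{6} \right)} + 40 z^{3} \log{\left(2 \right)} + 160 z^{3} - 20 z^{2} \log{\left(z - 1 \right)} - 9 z^{2} \sin{\left(z + \frac{\pi}{6} \right)} - 18 z^{2} \cos{\left(z + \frac{\pi}{6} \right)} - 180 z^{2} - 40 z^{2} \log{\left(2 \right)} - 40 z \log{\left(z - 1 \right)} - 18 z \sin{\left(z + \frac{\pi}{6} \right)} + 18 z \cos{\left(z + \frac{\pi}{6} \right)} - 80 z \log{\left(2 \right)} + 140 z + 40 \log{\left(z - 1 \right)} + 18 \sin{\left(z + \frac{\pi}{6} \right)} - 180 + 80 \log{\left(2 \right)}}{18 z^{5} - 18 z^{4} + 72 z^{3} - 72 z^{2} + 72 z - 72}
d/dz[G] - f(z) = \frac{5}{2} != 0.

Invalid: d/dz[G] - f = \frac{5}{2}, which is not 0.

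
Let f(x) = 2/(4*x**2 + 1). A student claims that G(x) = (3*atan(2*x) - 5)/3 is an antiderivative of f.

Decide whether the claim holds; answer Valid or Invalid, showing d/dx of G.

Valid - differentiating G returns exactly f.

d/dx[G] = 2/(4*x**2 + 1)
This equals f(x) exactly, so the claim holds.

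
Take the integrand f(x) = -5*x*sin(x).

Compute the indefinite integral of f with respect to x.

Any candidate F(x) must reproduce f(x) exactly when differentiated.
Check: d/dx[5*(x*cos(x) - sin(x))] = -5*x*sin(x) = f(x).

F(x) = 5*(x*cos(x) - sin(x)) + C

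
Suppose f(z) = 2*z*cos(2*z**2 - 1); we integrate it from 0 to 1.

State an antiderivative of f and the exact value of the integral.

Antiderivative: F(z) = sin(2*z**2 - 1)/2; value = sin(1)

The substitution u = 2*z**2 - 1 works: f is exactly (dF/du)*(du/dz) for that inner function.
F(z) = sin(2*z**2 - 1)/2 is an antiderivative of f.
Check: d/dz[sin(2*z**2 - 1)/2] = 2*z*cos(2*z**2 - 1) = f(z).
F(1) = sin(1)/2; F(0) = -sin(1)/2.
Integral = F(1) - F(0) = sin(1).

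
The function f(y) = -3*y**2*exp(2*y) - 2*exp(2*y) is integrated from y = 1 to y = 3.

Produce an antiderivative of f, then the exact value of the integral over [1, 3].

Antiderivative: F(y) = (-6*y**2 + 6*y - 7)*exp(2*y)/4; value = -43*exp(6)/4 + 7*exp(2)/4

f has the shape u'v + uv' for u = -3*y**2/2 + 3*y/2 - 7/4 and v = exp(2*y) — it is the derivative of the product u*v.
F(y) = (-6*y**2 + 6*y - 7)*exp(2*y)/4 is an antiderivative of f.
Check: d/dy[(-6*y**2 + 6*y - 7)*exp(2*y)/4] = -3*y**2*exp(2*y) - 2*exp(2*y) = f(y).
F(3) = -43*exp(6)/4; F(1) = -7*exp(2)/4.
Integral = F(3) - F(1) = -43*exp(6)/4 + 7*exp(2)/4.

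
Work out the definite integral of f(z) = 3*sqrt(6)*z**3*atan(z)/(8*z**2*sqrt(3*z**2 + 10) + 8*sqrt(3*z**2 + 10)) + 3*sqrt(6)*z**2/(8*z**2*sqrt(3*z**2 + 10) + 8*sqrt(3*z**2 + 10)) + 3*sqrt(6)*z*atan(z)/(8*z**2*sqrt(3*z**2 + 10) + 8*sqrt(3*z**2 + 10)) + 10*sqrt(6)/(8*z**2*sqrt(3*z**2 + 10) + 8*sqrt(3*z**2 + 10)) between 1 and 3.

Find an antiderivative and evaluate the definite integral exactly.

Antiderivative: F(z) = sqrt(6)*sqrt(3*z**2 + 10)*atan(z)/8; value = -sqrt(78)*pi/32 + sqrt(222)*atan(3)/8

Recognize the product-rule pattern: f = u'v + uv' with u = 3*sqrt(z**2/2 + 5/3)/4, v = atan(z), so integration by parts undoes it.
F(z) = sqrt(6)*sqrt(3*z**2 + 10)*atan(z)/8 is an antiderivative of f.
Check: d/dz[sqrt(6)*sqrt(3*z**2 + 10)*atan(z)/8] = (3*sqrt(6)*z**3*atan(z) + 3*sqrt(6)*z**2 + 3*sqrt(6)*z*atan(z) + 10*sqrt(6))/(8*z**2*sqrt(3*z**2 + 10) + 8*sqrt(3*z**2 + 10)), which equals f(z).
F(3) = sqrt(222)*atan(3)/8; F(1) = sqrt(78)*pi/32.
Integral = F(3) - F(1) = -sqrt(78)*pi/32 + sqrt(222)*atan(3)/8.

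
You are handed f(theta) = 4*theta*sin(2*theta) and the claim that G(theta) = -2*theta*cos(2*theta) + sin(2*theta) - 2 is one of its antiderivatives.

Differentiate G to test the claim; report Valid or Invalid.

d/dtheta[G] = 4*theta*sin(2*theta)
This equals f(theta) exactly, so the claim holds.

Valid: G'(theta) = f(theta).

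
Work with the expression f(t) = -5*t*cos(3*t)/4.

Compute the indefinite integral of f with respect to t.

Check any antiderivative F(t) by computing F'(t) and comparing it with f(t).
Check: d/dt[-5*t*sin(3*t)/12 - 5*cos(3*t)/36] = -5*t*cos(3*t)/4 = f(t).

F(t) = -5*t*sin(3*t)/12 - 5*cos(3*t)/36 + C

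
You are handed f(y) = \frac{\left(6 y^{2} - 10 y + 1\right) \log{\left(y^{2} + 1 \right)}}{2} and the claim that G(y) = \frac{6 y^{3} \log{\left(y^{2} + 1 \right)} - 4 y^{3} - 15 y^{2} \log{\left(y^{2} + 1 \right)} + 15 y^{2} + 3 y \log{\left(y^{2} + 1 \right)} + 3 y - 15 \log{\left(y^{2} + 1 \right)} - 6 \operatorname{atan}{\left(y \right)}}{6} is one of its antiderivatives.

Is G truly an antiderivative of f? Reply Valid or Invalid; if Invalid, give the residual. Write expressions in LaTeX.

d/dy[G] = 3 y^{2} \log{\left(y^{2} + 1 \right)} - 5 y \log{\left(y^{2} + 1 \right)} + \frac{\log{\left(y^{2} + 1 \right)}}{2} - \frac{1}{2}
d/dy[G] - f(y) = - \frac{1}{2} != 0.

Invalid: d/dy[G] - f = - \frac{1}{2}, which is not 0.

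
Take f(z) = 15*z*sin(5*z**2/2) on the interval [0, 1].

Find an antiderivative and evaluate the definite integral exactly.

Antiderivative: F(z) = -3*cos(5*z**2/2); value = 3 - 3*cos(5/2)

f matches the chain-rule pattern g'(h)*h' with inner function h(z) = 5*z**2/2; substituting u = h(z) collapses the integral.
F(z) = -3*cos(5*z**2/2) is an antiderivative of f.
Check: d/dz[-3*cos(5*z**2/2)] = 15*z*sin(5*z**2/2) = f(z).
F(1) = -3*cos(5/2); F(0) = -3.
Integral = F(1) - F(0) = 3 - 3*cos(5/2).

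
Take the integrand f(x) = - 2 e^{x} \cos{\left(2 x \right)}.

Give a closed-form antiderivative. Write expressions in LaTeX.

Whatever form F(x) takes, F'(x) = f(x) is non-negotiable.
Check: d/dx[- \frac{4 e^{x} \sin{\left(2 x \right)}}{5} - \frac{2 e^{x} \cos{\left(2 x \right)}}{5}] = - 2 e^{x} \cos{\left(2 x \right)} = f(x).

An antiderivative is F(x) = - \frac{4 e^{x} \sin{\left(2 x \right)}}{5} - \frac{2 e^{x} \cos{\left(2 x \right)}}{5}.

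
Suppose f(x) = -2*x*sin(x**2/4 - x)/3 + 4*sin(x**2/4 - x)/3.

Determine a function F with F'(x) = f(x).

f matches the chain-rule pattern g'(h)*h' with inner function h(x) = x**2/4 - x; substituting u = h(x) collapses the integral.
Check: d/dx[4*cos(x**2/4 - x)/3] = -2*x*sin(x**2/4 - x)/3 + 4*sin(x**2/4 - x)/3 = f(x).

An antiderivative is F(x) = 4*cos(x**2/4 - x)/3.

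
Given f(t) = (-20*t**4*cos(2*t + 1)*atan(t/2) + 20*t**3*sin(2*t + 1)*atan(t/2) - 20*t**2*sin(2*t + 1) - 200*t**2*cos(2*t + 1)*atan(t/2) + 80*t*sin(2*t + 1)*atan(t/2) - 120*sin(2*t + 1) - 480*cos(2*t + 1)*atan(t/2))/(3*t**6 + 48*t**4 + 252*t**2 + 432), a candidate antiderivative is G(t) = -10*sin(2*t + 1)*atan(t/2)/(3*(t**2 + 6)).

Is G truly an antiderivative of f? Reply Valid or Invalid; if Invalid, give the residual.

Valid. The derivative of G reproduces f.

d/dt[G] = (-20*t**4*cos(2*t + 1)*atan(t/2) + 20*t**3*sin(2*t + 1)*atan(t/2) - 20*t**2*sin(2*t + 1) - 200*t**2*cos(2*t + 1)*atan(t/2) + 80*t*sin(2*t + 1)*atan(t/2) - 120*sin(2*t + 1) - 480*cos(2*t + 1)*atan(t/2))/(3*t**6 + 48*t**4 + 252*t**2 + 432)
This equals f(t) exactly, so the claim holds.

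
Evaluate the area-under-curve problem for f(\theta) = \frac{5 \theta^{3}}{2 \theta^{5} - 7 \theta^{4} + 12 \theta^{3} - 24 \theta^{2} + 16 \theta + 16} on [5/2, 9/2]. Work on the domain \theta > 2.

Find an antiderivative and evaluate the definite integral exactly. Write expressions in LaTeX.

The denominator factors as \left(\theta - 2\right)^{2} \left(2 \theta + 1\right) \left(\theta^{2} + 4\right); partial fractions split f into directly integrable pieces: - \frac{5 \left(2 \theta - 1\right)}{17 \left(\theta^{2} + 4\right)} - \frac{2}{85 \left(2 \theta + 1\right)} + \frac{3}{5 \left(\theta - 2\right)} + \frac{1}{\left(\theta - 2\right)^{2}}.
F(\theta) = \frac{102 \theta \log{\left(\theta - 2 \right)} - 2 \theta \log{\left(\theta + \frac{1}{2} \right)} - 50 \theta \log{\left(\theta^{2} + 4 \right)} + 25 \theta \operatorname{atan}{\left(\frac{\theta}{2} \right)} - 204 \log{\left(\theta - 2 \right)} + 4 \log{\left(\theta + \frac{1}{2} \right)} + 100 \log{\left(\theta^{2} + 4 \right)} - 50 \operatorname{atan}{\left(\frac{\theta}{2} \right)} - 170}{170 \theta - 340} is an antiderivative of f.
Check: d/d\theta[\frac{102 \theta \log{\left(\theta - 2 \right)} - 2 \theta \log{\left(\theta + \frac{1}{2} \right)} - 50 \theta \log{\left(\theta^{2} + 4 \right)} + 25 \theta \operatorname{atan}{\left(\frac{\theta}{2} \right)} - 204 \log{\left(\theta - 2 \right)} + 4 \log{\left(\theta + \frac{1}{2} \right)} + 100 \log{\left(\theta^{2} + 4 \right)} - 50 \operatorname{atan}{\left(\frac{\theta}{2} \right)} - 170}{170 \theta - 340}] = \frac{5 \theta^{3}}{2 \theta^{5} - 7 \theta^{4} + 12 \theta^{3} - 24 \theta^{2} + 16 \theta + 16} = f(\theta).
F(9/2) = - \frac{5 \log{\left(\frac{97}{4} \right)}}{17} - \frac{2}{5} - \frac{\log{\left(5 \right)}}{85} + \frac{5 \operatorname{atan}{\left(\frac{9}{4} \right)}}{34} + \frac{3 \log{\left(\frac{5}{2} \right)}}{5}; F(5/2) = -2 - \frac{5 \log{\left(\frac{41}{4} \right)}}{17} - \frac{3 \log{\left(2 \right)}}{5} - \frac{\log{\left(3 \right)}}{85} + \frac{5 \operatorname{atan}{\left(\frac{5}{4} \right)}}{34}.
Integral = F(9/2) - F(5/2) = - \frac{5 \log{\left(\frac{97}{4} \right)}}{17} - \frac{5 \operatorname{atan}{\left(\frac{5}{4} \right)}}{34} - \frac{\log{\left(5 \right)}}{85} + \frac{\log{\left(3 \right)}}{85} + \frac{5 \operatorname{atan}{\left(\frac{9}{4} \right)}}{34} + \frac{3 \log{\left(2 \right)}}{5} + \frac{3 \log{\left(\frac{5}{2} \right)}}{5} + \frac{5 \log{\left(\frac{41}{4} \right)}}{17} + \frac{8}{5}.

Antiderivative: F(\theta) = \frac{102 \theta \log{\left(\theta - 2 \right)} - 2 \theta \log{\left(\theta + \frac{1}{2} \right)} - 50 \theta \log{\left(\theta^{2} + 4 \right)} + 25 \theta \operatorname{atan}{\left(\frac{\theta}{2} \right)} - 204 \log{\left(\theta - 2 \right)} + 4 \log{\left(\theta + \frac{1}{2} \right)} + 100 \log{\left(\theta^{2} + 4 \right)} - 50 \operatorname{atan}{\left(\frac{\theta}{2} \right)} - 170}{170 \theta - 340}; value = - \frac{5 \log{\left(\frac{97}{4} \right)}}{17} - \frac{5 \operatorname{atan}{\left(\frac{5}{4} \right)}}{34} - \frac{\log{\left(5 \right)}}{85} + \frac{\log{\left(3 \right)}}{85} + \frac{5 \operatorname{atan}{\left(\frac{9}{4} \right)}}{34} + \frac{3 \log{\left(2 \right)}}{5} + \frac{3 \log{\left(\frac{5}{2} \right)}}{5} + \frac{5 \log{\left(\frac{41}{4} \right)}}{17} + \frac{8}{5}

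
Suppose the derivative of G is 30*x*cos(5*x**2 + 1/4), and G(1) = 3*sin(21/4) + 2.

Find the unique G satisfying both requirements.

The substitution u = 5*x**2 + 1/4 works: G'(x) is exactly (dG/du)*(du/dx) for that inner function.
A general antiderivative is 3*sin(5*x**2 + 1/4) + C.
The condition gives C = 3*sin(21/4) + 2 - (3*sin(21/4)) = 2.
So G(x) = 3*sin(5*x**2 + 1/4) + 2.
Check: d/dx[3*sin(5*x**2 + 1/4) + 2] = 30*x*cos(5*x**2 + 1/4) = G'(x).

G(x) = 3*sin(5*x**2 + 1/4) + 2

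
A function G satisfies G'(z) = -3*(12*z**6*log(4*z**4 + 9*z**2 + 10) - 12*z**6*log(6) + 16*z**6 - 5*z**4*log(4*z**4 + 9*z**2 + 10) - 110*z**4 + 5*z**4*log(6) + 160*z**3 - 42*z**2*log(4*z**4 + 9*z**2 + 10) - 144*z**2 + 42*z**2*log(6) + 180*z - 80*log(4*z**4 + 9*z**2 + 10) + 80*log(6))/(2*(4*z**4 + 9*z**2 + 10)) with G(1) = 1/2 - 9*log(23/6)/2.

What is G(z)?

G(z) = -3*z**3*log(2*z**4/3 + 3*z**2/2 + 5/3)/2 + 12*z*log(2*z**4/3 + 3*z**2/2 + 5/3) - 15*log(2*z**4/3 + 3*z**2/2 + 5/3) + 1/2

G'(z) has the shape u'v + uv' for u = -3*z**3/2 + 12*z - 15 and v = log(2*z**4/3 + 3*z**2/2 + 5/3) — it is the derivative of the product u*v.
A general antiderivative is 3*(-z**3/2 + 4*z - 5)*log(2*z**4/3 + 3*z**2/2 + 5/3) + C.
The condition gives C = 1/2 - 9*log(23/6)/2 - (-9*log(23/6)/2) = 1/2.
So G(z) = -3*z**3*log(2*z**4/3 + 3*z**2/2 + 5/3)/2 + 12*z*log(2*z**4/3 + 3*z**2/2 + 5/3) - 15*log(2*z**4/3 + 3*z**2/2 + 5/3) + 1/2.
Check: d/dz[-3*z**3*log(2*z**4/3 + 3*z**2/2 + 5/3)/2 + 12*z*log(2*z**4/3 + 3*z**2/2 + 5/3) - 15*log(2*z**4/3 + 3*z**2/2 + 5/3) + 1/2] = (-36*z**6*log(4*z**4 + 9*z**2 + 10) - 48*z**6 + 36*z**6*log(6) + 15*z**4*log(4*z**4 + 9*z**2 + 10) - 15*z**4*log(6) + 330*z**4 - 480*z**3 + 126*z**2*log(4*z**4 + 9*z**2 + 10) - 126*z**2*log(6) + 432*z**2 - 540*z + 240*log(4*z**4 + 9*z**2 + 10) - 240*log(6))/(8*z**4 + 18*z**2 + 20), which equals G'(z).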